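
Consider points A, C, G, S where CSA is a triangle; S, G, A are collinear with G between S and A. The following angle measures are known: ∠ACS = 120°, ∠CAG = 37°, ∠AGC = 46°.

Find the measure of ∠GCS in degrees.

∠GCS = 23°

1. ∠CAS = 37°  [G on ray AS]
2. ∠CGS = 134°  [linear pair at G on SA]
3. ∠ASC = 23°  [△CSA]
4. ∠CSG = 23°  [G on ray SA]
5. ∠GCS = 23°  [△CSG]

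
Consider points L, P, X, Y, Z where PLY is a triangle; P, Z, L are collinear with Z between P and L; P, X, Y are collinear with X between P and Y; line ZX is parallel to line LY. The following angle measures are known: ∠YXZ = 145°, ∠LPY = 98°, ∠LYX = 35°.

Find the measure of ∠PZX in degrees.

1. ∠PXZ = 35°  [linear pair at X on PY]
2. ∠XPZ = 98°  [Z on PL, X on PY]
3. ∠PZX = 47°  [△PZX]

∠PZX = 47°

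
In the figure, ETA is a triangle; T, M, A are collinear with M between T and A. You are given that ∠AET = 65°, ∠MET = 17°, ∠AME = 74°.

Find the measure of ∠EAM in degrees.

∠EAM = 58°

1. ∠EMT = 106°  [linear pair at M on TA]
2. ∠ETM = 57°  [△ETM]
3. ∠ATE = 57°  [M on ray TA]
4. ∠EAT = 58°  [△ETA]
5. ∠EAM = 58°  [M on ray AT]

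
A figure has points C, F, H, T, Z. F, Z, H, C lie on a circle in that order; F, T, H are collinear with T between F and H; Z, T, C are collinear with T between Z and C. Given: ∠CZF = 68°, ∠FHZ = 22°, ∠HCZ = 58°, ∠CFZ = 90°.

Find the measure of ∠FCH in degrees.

∠FCH = 80°

1. ∠HFZ = 58°  [same arc ZH]
2. ∠FZH = 100°  [△FZH]
3. ∠FCH = 80°  [cyclic FZHC, opposite ∠Z+∠C]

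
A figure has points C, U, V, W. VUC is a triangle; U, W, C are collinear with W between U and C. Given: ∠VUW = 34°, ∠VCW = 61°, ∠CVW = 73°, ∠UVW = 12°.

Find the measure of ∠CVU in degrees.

∠CVU = 85°

1. ∠CUV = 34°  [W on ray UC]
2. ∠UCV = 61°  [W on ray CU]
3. ∠CVU = 85°  [△VUC]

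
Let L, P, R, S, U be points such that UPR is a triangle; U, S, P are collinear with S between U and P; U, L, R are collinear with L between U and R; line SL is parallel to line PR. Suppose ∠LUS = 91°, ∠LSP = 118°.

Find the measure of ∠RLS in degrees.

1. ∠LSU = 62°  [linear pair at S on UP]
2. ∠SLU = 27°  [△USL]
3. ∠RLS = 153°  [linear pair at L on UR]

∠RLS = 153°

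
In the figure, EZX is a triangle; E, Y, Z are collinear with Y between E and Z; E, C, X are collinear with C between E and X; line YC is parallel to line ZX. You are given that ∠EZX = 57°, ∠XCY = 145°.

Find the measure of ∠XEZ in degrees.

∠XEZ = 88°

1. ∠CYE = 57°  [YC∥ZX, corresponding at Y]
2. ∠ECY = 35°  [linear pair at C on EX]
3. ∠CEY = 88°  [△EYC]
4. ∠XEZ = 88°  [Y on EZ, C on EX]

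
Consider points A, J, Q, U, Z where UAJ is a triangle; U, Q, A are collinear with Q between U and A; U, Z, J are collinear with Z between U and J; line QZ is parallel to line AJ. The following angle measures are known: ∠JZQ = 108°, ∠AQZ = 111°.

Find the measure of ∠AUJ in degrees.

∠AUJ = 39°

1. ∠QZU = 72°  [linear pair at Z on UJ]
2. ∠UQZ = 69°  [linear pair at Q on UA]
3. ∠QUZ = 39°  [△UQZ]
4. ∠AUJ = 39°  [Q on UA, Z on UJ]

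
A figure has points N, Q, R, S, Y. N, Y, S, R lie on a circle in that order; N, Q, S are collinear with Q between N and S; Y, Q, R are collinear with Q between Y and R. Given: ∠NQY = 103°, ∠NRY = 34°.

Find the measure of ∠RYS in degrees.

1. ∠SQY = 77°  [linear pair at Q on NS]
2. ∠NSY = 34°  [same arc NY]
3. ∠RYS = 69°  [△YQS]

∠RYS = 69°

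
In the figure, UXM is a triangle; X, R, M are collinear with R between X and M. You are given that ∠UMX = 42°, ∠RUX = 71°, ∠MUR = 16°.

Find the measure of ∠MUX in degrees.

∠MUX = 87°

1. ∠RMU = 42°  [R on ray MX]
2. ∠MRU = 122°  [△URM]
3. ∠URX = 58°  [linear pair at R on XM]
4. ∠RXU = 51°  [△UXR]
5. ∠MXU = 51°  [R on ray XM]
6. ∠MUX = 87°  [△UXM]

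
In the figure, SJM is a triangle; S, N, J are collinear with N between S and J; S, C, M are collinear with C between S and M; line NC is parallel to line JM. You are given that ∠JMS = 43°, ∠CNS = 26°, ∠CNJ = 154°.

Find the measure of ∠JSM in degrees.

1. ∠NCS = 43°  [NC∥JM, corresponding at C]
2. ∠CSN = 111°  [△SNC]
3. ∠JSM = 111°  [N on SJ, C on SM]

∠JSM = 111°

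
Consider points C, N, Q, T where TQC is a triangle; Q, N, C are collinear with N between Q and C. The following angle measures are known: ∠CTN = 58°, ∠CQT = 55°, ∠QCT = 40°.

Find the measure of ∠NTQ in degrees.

∠NTQ = 27°

1. ∠NQT = 55°  [N on ray QC]
2. ∠NCT = 40°  [N on ray CQ]
3. ∠CNT = 82°  [△TNC]
4. ∠QNT = 98°  [linear pair at N on QC]
5. ∠NTQ = 27°  [△TQN]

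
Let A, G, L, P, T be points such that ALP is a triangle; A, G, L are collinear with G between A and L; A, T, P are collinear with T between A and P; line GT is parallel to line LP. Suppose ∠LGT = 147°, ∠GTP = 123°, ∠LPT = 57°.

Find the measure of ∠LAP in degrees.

1. ∠AGT = 33°  [linear pair at G on AL]
2. ∠APL = 57°  [T on ray PA]
3. ∠ALP = 33°  [GT∥LP, corresponding at G]
4. ∠LAP = 90°  [△ALP]

∠LAP = 90°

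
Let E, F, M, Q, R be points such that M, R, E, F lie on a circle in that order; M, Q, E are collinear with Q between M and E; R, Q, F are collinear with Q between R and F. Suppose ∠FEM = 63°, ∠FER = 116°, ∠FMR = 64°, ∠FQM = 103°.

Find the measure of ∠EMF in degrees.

∠EMF = 24°

1. ∠FRM = 63°  [same arc MF]
2. ∠MFR = 53°  [△MRF]
3. ∠EMF = 24°  [△MQF]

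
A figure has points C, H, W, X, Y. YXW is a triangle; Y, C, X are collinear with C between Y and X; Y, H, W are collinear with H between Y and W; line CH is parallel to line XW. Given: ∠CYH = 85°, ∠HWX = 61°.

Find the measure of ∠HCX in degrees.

∠HCX = 146°

1. ∠WYX = 85°  [C on YX, H on YW]
2. ∠XWY = 61°  [H on ray WY]
3. ∠WXY = 34°  [△YXW]
4. ∠HCY = 34°  [CH∥XW, corresponding at C]
5. ∠HCX = 146°  [linear pair at C on YX]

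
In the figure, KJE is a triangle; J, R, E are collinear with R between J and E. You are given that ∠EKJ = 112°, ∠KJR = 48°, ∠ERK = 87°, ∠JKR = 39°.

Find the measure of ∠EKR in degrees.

∠EKR = 73°

1. ∠EJK = 48°  [R on ray JE]
2. ∠JEK = 20°  [△KJE]
3. ∠KER = 20°  [R on ray EJ]
4. ∠EKR = 73°  [△KRE]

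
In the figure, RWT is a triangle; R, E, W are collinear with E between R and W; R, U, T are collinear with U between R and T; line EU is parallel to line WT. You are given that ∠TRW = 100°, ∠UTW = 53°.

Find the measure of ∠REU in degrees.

∠REU = 27°

1. ∠RTW = 53°  [U on ray TR]
2. ∠RWT = 27°  [△RWT]
3. ∠REU = 27°  [EU∥WT, corresponding at E]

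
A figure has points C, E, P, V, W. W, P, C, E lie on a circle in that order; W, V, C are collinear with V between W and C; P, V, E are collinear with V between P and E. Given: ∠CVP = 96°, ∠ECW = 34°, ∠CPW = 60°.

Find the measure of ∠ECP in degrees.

1. ∠EVW = 96°  [vertical angles at V]
2. ∠CEW = 120°  [cyclic WPCE, opposite ∠P+∠E]
3. ∠CVE = 84°  [linear pair at V on WC]
4. ∠CWE = 26°  [△WCE]
5. ∠CEP = 62°  [△CVE]
6. ∠CPE = 26°  [same arc CE]
7. ∠ECP = 92°  [△PCE]

∠ECP = 92°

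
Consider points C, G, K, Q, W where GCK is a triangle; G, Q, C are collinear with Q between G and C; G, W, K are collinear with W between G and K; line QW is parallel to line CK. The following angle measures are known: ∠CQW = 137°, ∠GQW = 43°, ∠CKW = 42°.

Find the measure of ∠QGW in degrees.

1. ∠GCK = 43°  [QW∥CK, corresponding at Q]
2. ∠CKG = 42°  [W on ray KG]
3. ∠CGK = 95°  [△GCK]
4. ∠QGW = 95°  [Q on GC, W on GK]

∠QGW = 95°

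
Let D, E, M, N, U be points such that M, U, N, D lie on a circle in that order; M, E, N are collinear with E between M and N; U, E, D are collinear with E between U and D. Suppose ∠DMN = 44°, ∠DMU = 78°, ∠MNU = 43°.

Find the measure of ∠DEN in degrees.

1. ∠MDU = 43°  [same arc MU]
2. ∠DEM = 93°  [△MED]
3. ∠DEN = 87°  [linear pair at E on MN]

∠DEN = 87°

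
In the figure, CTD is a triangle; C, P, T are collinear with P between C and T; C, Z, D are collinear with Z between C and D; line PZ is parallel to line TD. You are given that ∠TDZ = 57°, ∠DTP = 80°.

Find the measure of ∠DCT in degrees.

1. ∠CDT = 57°  [Z on ray DC]
2. ∠CTD = 80°  [P on ray TC]
3. ∠DCT = 43°  [△CTD]

∠DCT = 43°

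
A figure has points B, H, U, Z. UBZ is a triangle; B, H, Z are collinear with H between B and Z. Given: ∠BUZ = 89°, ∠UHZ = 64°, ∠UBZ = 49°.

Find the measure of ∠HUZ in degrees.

1. ∠BZU = 42°  [△UBZ]
2. ∠HZU = 42°  [H on ray ZB]
3. ∠HUZ = 74°  [△UHZ]

∠HUZ = 74°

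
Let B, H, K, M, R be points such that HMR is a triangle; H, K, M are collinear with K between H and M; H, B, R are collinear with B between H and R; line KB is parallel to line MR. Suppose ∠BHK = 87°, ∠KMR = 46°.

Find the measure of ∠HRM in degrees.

1. ∠MHR = 87°  [K on HM, B on HR]
2. ∠HMR = 46°  [K on ray MH]
3. ∠HRM = 47°  [△HMR]

∠HRM = 47°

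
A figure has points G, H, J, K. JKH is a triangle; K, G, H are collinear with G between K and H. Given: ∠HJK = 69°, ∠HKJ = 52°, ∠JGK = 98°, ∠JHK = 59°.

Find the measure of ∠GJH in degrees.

∠GJH = 39°

1. ∠HGJ = 82°  [linear pair at G on KH]
2. ∠GHJ = 59°  [G on ray HK]
3. ∠GJH = 39°  [△JGH]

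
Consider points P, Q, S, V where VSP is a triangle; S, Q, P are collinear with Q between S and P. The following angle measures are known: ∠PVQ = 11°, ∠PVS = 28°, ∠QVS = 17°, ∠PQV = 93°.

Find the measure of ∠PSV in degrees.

∠PSV = 76°

1. ∠QPV = 76°  [△VQP]
2. ∠SPV = 76°  [Q on ray PS]
3. ∠PSV = 76°  [△VSP]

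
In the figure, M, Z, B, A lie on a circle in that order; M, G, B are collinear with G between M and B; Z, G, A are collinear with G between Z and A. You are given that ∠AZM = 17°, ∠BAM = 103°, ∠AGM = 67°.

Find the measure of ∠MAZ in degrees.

1. ∠ABM = 17°  [same arc MA]
2. ∠AMB = 60°  [△MBA]
3. ∠MAZ = 53°  [△MGA]

∠MAZ = 53°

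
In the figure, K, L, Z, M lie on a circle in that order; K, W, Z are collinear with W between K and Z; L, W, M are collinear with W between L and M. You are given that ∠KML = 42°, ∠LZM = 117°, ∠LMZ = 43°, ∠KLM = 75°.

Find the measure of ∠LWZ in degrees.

∠LWZ = 118°

1. ∠KZL = 42°  [same arc KL]
2. ∠MLZ = 20°  [△LZM]
3. ∠LWZ = 118°  [△LWZ]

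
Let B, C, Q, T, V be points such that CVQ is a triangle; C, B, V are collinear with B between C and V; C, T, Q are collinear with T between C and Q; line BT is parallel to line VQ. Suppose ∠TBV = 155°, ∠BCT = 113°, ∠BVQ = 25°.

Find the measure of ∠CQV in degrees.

1. ∠CBT = 25°  [linear pair at B on CV]
2. ∠BTC = 42°  [△CBT]
3. ∠CQV = 42°  [BT∥VQ, corresponding at T]

∠CQV = 42°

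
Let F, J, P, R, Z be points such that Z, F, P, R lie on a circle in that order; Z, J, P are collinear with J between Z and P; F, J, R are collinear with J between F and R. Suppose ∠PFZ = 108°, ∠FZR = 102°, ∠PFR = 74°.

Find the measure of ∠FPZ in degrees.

1. ∠FPR = 78°  [cyclic ZFPR, opposite ∠Z+∠P]
2. ∠FRP = 28°  [△FPR]
3. ∠FZP = 28°  [same arc FP]
4. ∠FPZ = 44°  [△ZFP]

∠FPZ = 44°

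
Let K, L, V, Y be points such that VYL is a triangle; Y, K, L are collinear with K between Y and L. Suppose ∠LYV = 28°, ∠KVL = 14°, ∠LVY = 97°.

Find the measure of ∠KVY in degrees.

1. ∠VLY = 55°  [△VYL]
2. ∠KYV = 28°  [K on ray YL]
3. ∠KLV = 55°  [K on ray LY]
4. ∠LKV = 111°  [△VKL]
5. ∠VKY = 69°  [linear pair at K on YL]
6. ∠KVY = 83°  [△VYK]

∠KVY = 83°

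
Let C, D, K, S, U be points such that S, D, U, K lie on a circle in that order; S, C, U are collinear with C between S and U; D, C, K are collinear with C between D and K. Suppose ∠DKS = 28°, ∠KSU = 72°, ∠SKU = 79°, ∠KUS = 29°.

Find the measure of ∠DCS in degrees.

1. ∠DUS = 28°  [same arc SD]
2. ∠SDU = 101°  [cyclic SDUK, opposite ∠D+∠K]
3. ∠KDS = 29°  [same arc SK]
4. ∠DSU = 51°  [△SDU]
5. ∠DCS = 100°  [△SCD]

∠DCS = 100°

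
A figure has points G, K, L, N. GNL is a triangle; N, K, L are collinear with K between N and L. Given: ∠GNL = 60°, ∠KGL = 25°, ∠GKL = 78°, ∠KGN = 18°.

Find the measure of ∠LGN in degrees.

1. ∠GLK = 77°  [△GKL]
2. ∠GLN = 77°  [K on ray LN]
3. ∠LGN = 43°  [△GNL]

∠LGN = 43°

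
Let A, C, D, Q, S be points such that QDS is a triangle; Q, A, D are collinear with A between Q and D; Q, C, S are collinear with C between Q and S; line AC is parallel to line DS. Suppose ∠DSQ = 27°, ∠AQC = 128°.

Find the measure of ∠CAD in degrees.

∠CAD = 155°

1. ∠ACQ = 27°  [AC∥DS, corresponding at C]
2. ∠CAQ = 25°  [△QAC]
3. ∠CAD = 155°  [linear pair at A on QD]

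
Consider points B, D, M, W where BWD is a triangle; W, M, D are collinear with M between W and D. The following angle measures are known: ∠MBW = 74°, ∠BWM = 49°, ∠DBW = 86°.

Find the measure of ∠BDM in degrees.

1. ∠BWD = 49°  [M on ray WD]
2. ∠BDW = 45°  [△BWD]
3. ∠BDM = 45°  [M on ray DW]

∠BDM = 45°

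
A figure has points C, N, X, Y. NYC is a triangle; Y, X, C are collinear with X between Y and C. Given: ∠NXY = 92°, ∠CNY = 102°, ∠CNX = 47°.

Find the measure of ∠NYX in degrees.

1. ∠CXN = 88°  [linear pair at X on YC]
2. ∠NCX = 45°  [△NXC]
3. ∠NCY = 45°  [X on ray CY]
4. ∠CYN = 33°  [△NYC]
5. ∠NYX = 33°  [X on ray YC]

∠NYX = 33°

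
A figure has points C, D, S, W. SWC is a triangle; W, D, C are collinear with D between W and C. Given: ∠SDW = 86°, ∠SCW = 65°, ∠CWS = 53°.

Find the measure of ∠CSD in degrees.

∠CSD = 21°

1. ∠CDS = 94°  [linear pair at D on WC]
2. ∠DCS = 65°  [D on ray CW]
3. ∠CSD = 21°  [△SDC]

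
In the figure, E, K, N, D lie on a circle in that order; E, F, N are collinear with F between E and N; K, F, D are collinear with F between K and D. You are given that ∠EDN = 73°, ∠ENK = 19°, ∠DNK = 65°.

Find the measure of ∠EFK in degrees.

∠EFK = 80°

1. ∠EKN = 107°  [cyclic EKND, opposite ∠K+∠D]
2. ∠EDK = 19°  [same arc EK]
3. ∠KEN = 54°  [△EKN]
4. ∠DEK = 115°  [cyclic EKND, opposite ∠E+∠N]
5. ∠DKE = 46°  [△EKD]
6. ∠EFK = 80°  [△EFK]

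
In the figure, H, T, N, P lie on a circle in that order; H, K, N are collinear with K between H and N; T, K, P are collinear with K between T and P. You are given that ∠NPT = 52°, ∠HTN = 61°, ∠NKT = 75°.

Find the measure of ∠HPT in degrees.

∠HPT = 67°

1. ∠NHT = 52°  [same arc TN]
2. ∠HNT = 67°  [△HTN]
3. ∠HPT = 67°  [same arc HT]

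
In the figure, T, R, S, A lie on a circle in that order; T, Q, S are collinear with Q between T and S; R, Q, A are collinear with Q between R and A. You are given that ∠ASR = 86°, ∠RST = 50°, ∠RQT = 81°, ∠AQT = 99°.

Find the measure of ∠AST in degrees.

∠AST = 36°

1. ∠ATR = 94°  [cyclic TRSA, opposite ∠T+∠S]
2. ∠RAT = 50°  [same arc TR]
3. ∠ART = 36°  [△TRA]
4. ∠AST = 36°  [same arc TA]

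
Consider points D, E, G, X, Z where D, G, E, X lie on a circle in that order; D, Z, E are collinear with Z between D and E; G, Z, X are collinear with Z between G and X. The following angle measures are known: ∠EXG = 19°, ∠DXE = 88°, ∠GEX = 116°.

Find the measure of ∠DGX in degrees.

1. ∠EDG = 19°  [same arc GE]
2. ∠DGE = 92°  [cyclic DGEX, opposite ∠G+∠X]
3. ∠GDX = 64°  [cyclic DGEX, opposite ∠D+∠E]
4. ∠DEG = 69°  [△DGE]
5. ∠DXG = 69°  [same arc DG]
6. ∠DGX = 47°  [△DGX]

∠DGX = 47°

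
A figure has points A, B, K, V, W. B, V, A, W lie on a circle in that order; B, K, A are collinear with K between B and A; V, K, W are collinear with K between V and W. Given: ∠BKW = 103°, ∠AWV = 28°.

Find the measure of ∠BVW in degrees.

1. ∠AKV = 103°  [vertical angles at K]
2. ∠ABV = 28°  [same arc VA]
3. ∠BKV = 77°  [linear pair at K on BA]
4. ∠BVW = 75°  [△BKV]

∠BVW = 75°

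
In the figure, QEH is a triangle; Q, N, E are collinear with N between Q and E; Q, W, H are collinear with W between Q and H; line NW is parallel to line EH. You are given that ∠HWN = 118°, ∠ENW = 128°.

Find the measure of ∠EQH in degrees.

1. ∠NWQ = 62°  [linear pair at W on QH]
2. ∠QNW = 52°  [linear pair at N on QE]
3. ∠NQW = 66°  [△QNW]
4. ∠EQH = 66°  [N on QE, W on QH]

∠EQH = 66°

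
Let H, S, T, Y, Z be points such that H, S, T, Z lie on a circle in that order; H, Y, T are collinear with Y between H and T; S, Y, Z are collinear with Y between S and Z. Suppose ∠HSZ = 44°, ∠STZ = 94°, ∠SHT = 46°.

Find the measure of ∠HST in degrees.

∠HST = 84°

1. ∠HYS = 90°  [△HYS]
2. ∠SZT = 46°  [same arc ST]
3. ∠SYT = 90°  [linear pair at Y on HT]
4. ∠TSZ = 40°  [△STZ]
5. ∠HTS = 50°  [△SYT]
6. ∠HST = 84°  [△HST]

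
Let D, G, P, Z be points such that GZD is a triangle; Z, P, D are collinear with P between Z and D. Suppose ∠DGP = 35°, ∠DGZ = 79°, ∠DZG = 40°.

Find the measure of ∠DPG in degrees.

∠DPG = 84°

1. ∠GDZ = 61°  [△GZD]
2. ∠GDP = 61°  [P on ray DZ]
3. ∠DPG = 84°  [△GPD]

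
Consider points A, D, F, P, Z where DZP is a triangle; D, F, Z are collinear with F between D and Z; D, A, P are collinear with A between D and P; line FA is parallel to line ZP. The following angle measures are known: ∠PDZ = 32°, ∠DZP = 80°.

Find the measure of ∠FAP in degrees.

1. ∠DPZ = 68°  [△DZP]
2. ∠DAF = 68°  [FA∥ZP, corresponding at A]
3. ∠FAP = 112°  [linear pair at A on DP]

∠FAP = 112°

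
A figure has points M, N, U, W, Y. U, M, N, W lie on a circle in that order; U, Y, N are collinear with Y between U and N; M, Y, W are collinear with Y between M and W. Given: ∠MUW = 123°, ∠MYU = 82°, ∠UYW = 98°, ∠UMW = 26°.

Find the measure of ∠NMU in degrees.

∠NMU = 77°

1. ∠MWU = 31°  [△UMW]
2. ∠MUN = 72°  [△UYM]
3. ∠MNU = 31°  [same arc UM]
4. ∠NMU = 77°  [△UMN]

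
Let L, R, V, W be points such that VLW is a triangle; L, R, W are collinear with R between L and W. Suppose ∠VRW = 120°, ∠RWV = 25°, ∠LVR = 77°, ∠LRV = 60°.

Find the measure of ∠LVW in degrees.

1. ∠LWV = 25°  [R on ray WL]
2. ∠RLV = 43°  [△VLR]
3. ∠VLW = 43°  [R on ray LW]
4. ∠LVW = 112°  [△VLW]

∠LVW = 112°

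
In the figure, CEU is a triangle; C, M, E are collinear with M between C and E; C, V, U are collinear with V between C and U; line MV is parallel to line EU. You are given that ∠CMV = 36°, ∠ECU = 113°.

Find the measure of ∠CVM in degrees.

1. ∠CEU = 36°  [MV∥EU, corresponding at M]
2. ∠CUE = 31°  [△CEU]
3. ∠CVM = 31°  [MV∥EU, corresponding at V]

∠CVM = 31°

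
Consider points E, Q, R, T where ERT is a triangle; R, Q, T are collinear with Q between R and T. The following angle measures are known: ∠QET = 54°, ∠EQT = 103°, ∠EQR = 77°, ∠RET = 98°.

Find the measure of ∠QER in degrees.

1. ∠ETQ = 23°  [△EQT]
2. ∠ETR = 23°  [Q on ray TR]
3. ∠ERT = 59°  [△ERT]
4. ∠ERQ = 59°  [Q on ray RT]
5. ∠QER = 44°  [△ERQ]

∠QER = 44°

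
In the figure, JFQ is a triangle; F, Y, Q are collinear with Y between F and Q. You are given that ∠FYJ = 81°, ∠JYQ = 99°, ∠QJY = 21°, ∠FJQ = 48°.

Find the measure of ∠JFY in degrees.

∠JFY = 72°

1. ∠JQY = 60°  [△JYQ]
2. ∠FQJ = 60°  [Y on ray QF]
3. ∠JFQ = 72°  [△JFQ]
4. ∠JFY = 72°  [Y on ray FQ]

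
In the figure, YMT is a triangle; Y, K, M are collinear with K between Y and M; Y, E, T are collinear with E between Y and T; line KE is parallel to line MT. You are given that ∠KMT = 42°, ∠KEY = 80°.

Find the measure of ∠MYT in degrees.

∠MYT = 58°

1. ∠TMY = 42°  [K on ray MY]
2. ∠MTY = 80°  [KE∥MT, corresponding at E]
3. ∠MYT = 58°  [△YMT]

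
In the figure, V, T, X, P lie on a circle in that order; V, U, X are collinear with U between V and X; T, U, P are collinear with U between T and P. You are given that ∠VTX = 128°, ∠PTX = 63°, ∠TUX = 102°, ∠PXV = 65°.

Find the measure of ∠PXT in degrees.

∠PXT = 80°

1. ∠PVX = 63°  [same arc XP]
2. ∠PUV = 102°  [vertical angles at U]
3. ∠PTV = 65°  [same arc VP]
4. ∠TPV = 15°  [△VUP]
5. ∠PVT = 100°  [△VTP]
6. ∠PXT = 80°  [cyclic VTXP, opposite ∠V+∠X]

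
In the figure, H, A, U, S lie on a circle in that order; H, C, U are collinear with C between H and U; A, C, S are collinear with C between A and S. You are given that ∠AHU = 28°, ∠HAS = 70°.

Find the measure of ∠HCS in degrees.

1. ∠ASU = 28°  [same arc AU]
2. ∠HUS = 70°  [same arc HS]
3. ∠SCU = 82°  [△UCS]
4. ∠HCS = 98°  [linear pair at C on HU]

∠HCS = 98°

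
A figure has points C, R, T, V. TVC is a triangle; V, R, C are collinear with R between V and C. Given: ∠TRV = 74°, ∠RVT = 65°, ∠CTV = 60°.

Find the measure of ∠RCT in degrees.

1. ∠CVT = 65°  [R on ray VC]
2. ∠TCV = 55°  [△TVC]
3. ∠RCT = 55°  [R on ray CV]

∠RCT = 55°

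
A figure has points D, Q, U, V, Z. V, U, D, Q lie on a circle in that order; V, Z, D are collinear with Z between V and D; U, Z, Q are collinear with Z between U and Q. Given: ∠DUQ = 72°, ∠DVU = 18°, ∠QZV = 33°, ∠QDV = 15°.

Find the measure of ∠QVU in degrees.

1. ∠DVQ = 72°  [same arc DQ]
2. ∠UQV = 75°  [△VZQ]
3. ∠QUV = 15°  [same arc VQ]
4. ∠QVU = 90°  [△VUQ]

∠QVU = 90°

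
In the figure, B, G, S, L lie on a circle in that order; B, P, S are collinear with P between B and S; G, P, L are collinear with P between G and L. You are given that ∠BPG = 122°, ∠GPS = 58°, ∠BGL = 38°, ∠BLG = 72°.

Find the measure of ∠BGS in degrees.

1. ∠GBS = 20°  [△BPG]
2. ∠BSG = 72°  [same arc BG]
3. ∠BGS = 88°  [△BGS]

∠BGS = 88°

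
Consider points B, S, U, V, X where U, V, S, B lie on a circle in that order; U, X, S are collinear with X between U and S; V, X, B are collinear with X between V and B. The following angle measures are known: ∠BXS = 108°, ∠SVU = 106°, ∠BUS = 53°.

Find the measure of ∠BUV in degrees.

∠BUV = 72°

1. ∠BXU = 72°  [linear pair at X on US]
2. ∠SBU = 74°  [cyclic UVSB, opposite ∠V+∠B]
3. ∠BSU = 53°  [△USB]
4. ∠UBV = 55°  [△UXB]
5. ∠BVU = 53°  [same arc UB]
6. ∠BUV = 72°  [△UVB]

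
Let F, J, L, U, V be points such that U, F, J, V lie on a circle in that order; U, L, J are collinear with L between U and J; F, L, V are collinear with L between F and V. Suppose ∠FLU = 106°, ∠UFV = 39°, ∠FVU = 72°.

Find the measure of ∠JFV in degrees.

1. ∠FLJ = 74°  [linear pair at L on UJ]
2. ∠FJU = 72°  [same arc UF]
3. ∠JFV = 34°  [△FLJ]

∠JFV = 34°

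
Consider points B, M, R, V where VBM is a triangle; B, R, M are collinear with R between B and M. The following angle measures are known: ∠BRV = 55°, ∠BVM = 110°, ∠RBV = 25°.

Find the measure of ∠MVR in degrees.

∠MVR = 10°

1. ∠MRV = 125°  [linear pair at R on BM]
2. ∠MBV = 25°  [R on ray BM]
3. ∠BMV = 45°  [△VBM]
4. ∠RMV = 45°  [R on ray MB]
5. ∠MVR = 10°  [△VRM]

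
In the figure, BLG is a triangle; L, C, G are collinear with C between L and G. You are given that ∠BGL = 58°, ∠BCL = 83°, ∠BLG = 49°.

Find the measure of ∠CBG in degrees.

∠CBG = 25°

1. ∠BGC = 58°  [C on ray GL]
2. ∠BCG = 97°  [linear pair at C on LG]
3. ∠CBG = 25°  [△BCG]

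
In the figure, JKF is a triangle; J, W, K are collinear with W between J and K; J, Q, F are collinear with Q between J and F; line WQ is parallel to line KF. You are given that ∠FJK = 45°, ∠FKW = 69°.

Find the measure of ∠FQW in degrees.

1. ∠FKJ = 69°  [W on ray KJ]
2. ∠JFK = 66°  [△JKF]
3. ∠JQW = 66°  [WQ∥KF, corresponding at Q]
4. ∠FQW = 114°  [linear pair at Q on JF]

∠FQW = 114°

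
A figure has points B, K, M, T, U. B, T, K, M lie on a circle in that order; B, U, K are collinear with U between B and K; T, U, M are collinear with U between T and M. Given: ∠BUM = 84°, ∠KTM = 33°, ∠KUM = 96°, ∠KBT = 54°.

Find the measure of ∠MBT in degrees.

1. ∠KBM = 33°  [same arc KM]
2. ∠BUT = 96°  [vertical angles at U]
3. ∠BTM = 30°  [△BUT]
4. ∠BMT = 63°  [△BUM]
5. ∠MBT = 87°  [△BTM]

∠MBT = 87°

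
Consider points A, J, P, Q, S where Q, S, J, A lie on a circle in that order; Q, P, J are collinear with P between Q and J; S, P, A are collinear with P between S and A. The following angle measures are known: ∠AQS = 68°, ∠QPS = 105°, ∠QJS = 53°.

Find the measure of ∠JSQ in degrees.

1. ∠AJS = 112°  [cyclic QSJA, opposite ∠Q+∠J]
2. ∠JPS = 75°  [linear pair at P on QJ]
3. ∠ASJ = 52°  [△SPJ]
4. ∠JAS = 16°  [△SJA]
5. ∠JQS = 16°  [same arc SJ]
6. ∠JSQ = 111°  [△QSJ]

∠JSQ = 111°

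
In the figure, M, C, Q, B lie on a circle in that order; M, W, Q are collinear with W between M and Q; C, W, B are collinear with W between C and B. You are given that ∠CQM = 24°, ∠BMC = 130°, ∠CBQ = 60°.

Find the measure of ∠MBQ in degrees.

∠MBQ = 84°

1. ∠CBM = 24°  [same arc MC]
2. ∠BQC = 50°  [cyclic MCQB, opposite ∠M+∠Q]
3. ∠BCM = 26°  [△MCB]
4. ∠BCQ = 70°  [△CQB]
5. ∠BQM = 26°  [same arc MB]
6. ∠BMQ = 70°  [same arc QB]
7. ∠MBQ = 84°  [△MQB]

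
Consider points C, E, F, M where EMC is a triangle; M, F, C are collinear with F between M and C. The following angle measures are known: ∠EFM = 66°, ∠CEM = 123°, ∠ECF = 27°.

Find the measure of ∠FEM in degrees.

∠FEM = 84°

1. ∠ECM = 27°  [F on ray CM]
2. ∠CME = 30°  [△EMC]
3. ∠EMF = 30°  [F on ray MC]
4. ∠FEM = 84°  [△EMF]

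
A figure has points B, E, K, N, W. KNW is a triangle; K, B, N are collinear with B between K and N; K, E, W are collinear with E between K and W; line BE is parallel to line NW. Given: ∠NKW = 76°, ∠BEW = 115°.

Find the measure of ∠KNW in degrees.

∠KNW = 39°

1. ∠BKE = 76°  [B on KN, E on KW]
2. ∠BEK = 65°  [linear pair at E on KW]
3. ∠EBK = 39°  [△KBE]
4. ∠KNW = 39°  [BE∥NW, corresponding at B]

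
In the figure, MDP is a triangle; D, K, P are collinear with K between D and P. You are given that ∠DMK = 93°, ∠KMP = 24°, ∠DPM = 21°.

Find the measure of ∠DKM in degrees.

∠DKM = 45°

1. ∠KPM = 21°  [K on ray PD]
2. ∠MKP = 135°  [△MKP]
3. ∠DKM = 45°  [linear pair at K on DP]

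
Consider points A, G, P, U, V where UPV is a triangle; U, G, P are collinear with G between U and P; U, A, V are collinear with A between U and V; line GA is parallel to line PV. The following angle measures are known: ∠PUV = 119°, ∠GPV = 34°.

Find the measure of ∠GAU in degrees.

1. ∠UPV = 34°  [G on ray PU]
2. ∠PVU = 27°  [△UPV]
3. ∠GAU = 27°  [GA∥PV, corresponding at A]

∠GAU = 27°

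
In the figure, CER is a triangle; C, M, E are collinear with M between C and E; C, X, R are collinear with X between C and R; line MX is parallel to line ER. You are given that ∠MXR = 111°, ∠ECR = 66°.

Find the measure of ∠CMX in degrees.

∠CMX = 45°

1. ∠CXM = 69°  [linear pair at X on CR]
2. ∠MCX = 66°  [M on CE, X on CR]
3. ∠CMX = 45°  [△CMX]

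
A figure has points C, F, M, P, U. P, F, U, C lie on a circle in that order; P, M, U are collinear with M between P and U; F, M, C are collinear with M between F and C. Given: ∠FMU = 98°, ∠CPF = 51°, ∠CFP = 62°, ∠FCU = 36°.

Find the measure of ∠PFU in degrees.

1. ∠FMP = 82°  [linear pair at M on PU]
2. ∠FCP = 67°  [△PFC]
3. ∠FPU = 36°  [△PMF]
4. ∠FUP = 67°  [same arc PF]
5. ∠PFU = 77°  [△PFU]

∠PFU = 77°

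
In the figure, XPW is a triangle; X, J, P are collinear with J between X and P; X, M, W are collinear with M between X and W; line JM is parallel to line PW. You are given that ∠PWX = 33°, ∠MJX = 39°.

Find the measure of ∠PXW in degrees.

1. ∠JMX = 33°  [JM∥PW, corresponding at M]
2. ∠JXM = 108°  [△XJM]
3. ∠PXW = 108°  [J on XP, M on XW]

∠PXW = 108°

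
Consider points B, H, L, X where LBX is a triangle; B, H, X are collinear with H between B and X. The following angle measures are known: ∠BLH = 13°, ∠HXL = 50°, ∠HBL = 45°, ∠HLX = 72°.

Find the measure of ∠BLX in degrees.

∠BLX = 85°

1. ∠BXL = 50°  [H on ray XB]
2. ∠LBX = 45°  [H on ray BX]
3. ∠BLX = 85°  [△LBX]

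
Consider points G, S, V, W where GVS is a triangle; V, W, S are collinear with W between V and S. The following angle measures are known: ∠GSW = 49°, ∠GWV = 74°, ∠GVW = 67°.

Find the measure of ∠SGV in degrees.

∠SGV = 64°

1. ∠GSV = 49°  [W on ray SV]
2. ∠GVS = 67°  [W on ray VS]
3. ∠SGV = 64°  [△GVS]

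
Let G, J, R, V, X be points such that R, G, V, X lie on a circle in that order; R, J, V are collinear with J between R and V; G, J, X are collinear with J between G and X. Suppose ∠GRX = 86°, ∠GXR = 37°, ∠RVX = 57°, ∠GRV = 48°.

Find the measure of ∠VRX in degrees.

∠VRX = 38°

1. ∠GVX = 94°  [cyclic RGVX, opposite ∠R+∠V]
2. ∠GXV = 48°  [same arc GV]
3. ∠VGX = 38°  [△GVX]
4. ∠VRX = 38°  [same arc VX]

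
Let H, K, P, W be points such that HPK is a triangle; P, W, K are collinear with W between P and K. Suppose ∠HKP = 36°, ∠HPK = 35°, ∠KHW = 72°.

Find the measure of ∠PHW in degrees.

∠PHW = 37°

1. ∠HKW = 36°  [W on ray KP]
2. ∠HPW = 35°  [W on ray PK]
3. ∠HWK = 72°  [△HWK]
4. ∠HWP = 108°  [linear pair at W on PK]
5. ∠PHW = 37°  [△HPW]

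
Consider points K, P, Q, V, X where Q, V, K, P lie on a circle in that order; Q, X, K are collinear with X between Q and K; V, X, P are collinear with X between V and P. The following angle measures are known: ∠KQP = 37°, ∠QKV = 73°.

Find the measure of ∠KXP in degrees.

1. ∠QPV = 73°  [same arc QV]
2. ∠PXQ = 70°  [△QXP]
3. ∠KXP = 110°  [linear pair at X on QK]

∠KXP = 110°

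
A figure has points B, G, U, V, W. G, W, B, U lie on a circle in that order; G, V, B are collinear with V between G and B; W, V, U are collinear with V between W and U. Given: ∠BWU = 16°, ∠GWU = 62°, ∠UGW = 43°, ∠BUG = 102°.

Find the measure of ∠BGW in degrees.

∠BGW = 27°

1. ∠GUW = 75°  [△GWU]
2. ∠BWG = 78°  [cyclic GWBU, opposite ∠W+∠U]
3. ∠GBW = 75°  [same arc GW]
4. ∠BGW = 27°  [△GWB]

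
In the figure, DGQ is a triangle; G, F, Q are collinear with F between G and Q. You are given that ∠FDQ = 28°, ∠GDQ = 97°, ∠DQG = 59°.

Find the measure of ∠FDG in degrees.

1. ∠DGQ = 24°  [△DGQ]
2. ∠DQF = 59°  [F on ray QG]
3. ∠DGF = 24°  [F on ray GQ]
4. ∠DFQ = 93°  [△DFQ]
5. ∠DFG = 87°  [linear pair at F on GQ]
6. ∠FDG = 69°  [△DGF]

∠FDG = 69°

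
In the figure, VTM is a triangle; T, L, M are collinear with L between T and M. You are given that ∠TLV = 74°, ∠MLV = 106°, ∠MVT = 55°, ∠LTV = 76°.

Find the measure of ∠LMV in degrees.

∠LMV = 49°

1. ∠MTV = 76°  [L on ray TM]
2. ∠TMV = 49°  [△VTM]
3. ∠LMV = 49°  [L on ray MT]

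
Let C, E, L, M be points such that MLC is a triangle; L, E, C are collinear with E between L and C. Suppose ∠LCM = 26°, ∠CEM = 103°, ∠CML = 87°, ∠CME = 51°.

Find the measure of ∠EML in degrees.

∠EML = 36°

1. ∠CLM = 67°  [△MLC]
2. ∠LEM = 77°  [linear pair at E on LC]
3. ∠ELM = 67°  [E on ray LC]
4. ∠EML = 36°  [△MLE]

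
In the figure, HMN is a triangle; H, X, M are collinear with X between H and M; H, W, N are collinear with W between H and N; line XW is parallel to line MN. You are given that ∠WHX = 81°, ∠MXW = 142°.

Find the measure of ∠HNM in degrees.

∠HNM = 61°

1. ∠HXW = 38°  [linear pair at X on HM]
2. ∠HWX = 61°  [△HXW]
3. ∠HNM = 61°  [XW∥MN, corresponding at W]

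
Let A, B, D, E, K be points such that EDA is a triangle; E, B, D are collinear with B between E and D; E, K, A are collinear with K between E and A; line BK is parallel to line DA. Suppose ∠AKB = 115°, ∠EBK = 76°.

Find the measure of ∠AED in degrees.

1. ∠BKE = 65°  [linear pair at K on EA]
2. ∠BEK = 39°  [△EBK]
3. ∠AED = 39°  [B on ED, K on EA]

∠AED = 39°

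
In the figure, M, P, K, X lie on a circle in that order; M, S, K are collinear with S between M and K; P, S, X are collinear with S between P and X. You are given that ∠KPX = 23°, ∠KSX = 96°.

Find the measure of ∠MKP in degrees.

1. ∠KMX = 23°  [same arc KX]
2. ∠MSX = 84°  [linear pair at S on MK]
3. ∠MXP = 73°  [△MSX]
4. ∠MKP = 73°  [same arc MP]

∠MKP = 73°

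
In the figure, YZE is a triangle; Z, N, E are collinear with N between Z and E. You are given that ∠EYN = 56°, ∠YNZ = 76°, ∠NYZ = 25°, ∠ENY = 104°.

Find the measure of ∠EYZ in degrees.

∠EYZ = 81°

1. ∠NEY = 20°  [△YNE]
2. ∠NZY = 79°  [△YZN]
3. ∠YEZ = 20°  [N on ray EZ]
4. ∠EZY = 79°  [N on ray ZE]
5. ∠EYZ = 81°  [△YZE]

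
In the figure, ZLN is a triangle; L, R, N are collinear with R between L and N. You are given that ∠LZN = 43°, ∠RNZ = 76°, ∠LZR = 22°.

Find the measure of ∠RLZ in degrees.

1. ∠LNZ = 76°  [R on ray NL]
2. ∠NLZ = 61°  [△ZLN]
3. ∠RLZ = 61°  [R on ray LN]

∠RLZ = 61°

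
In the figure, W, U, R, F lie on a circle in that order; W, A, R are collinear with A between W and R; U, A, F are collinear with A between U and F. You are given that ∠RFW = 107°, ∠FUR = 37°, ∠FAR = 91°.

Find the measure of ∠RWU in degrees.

1. ∠FWR = 37°  [same arc RF]
2. ∠UAW = 91°  [vertical angles at A]
3. ∠FRW = 36°  [△WRF]
4. ∠FUW = 36°  [same arc WF]
5. ∠RWU = 53°  [△WAU]

∠RWU = 53°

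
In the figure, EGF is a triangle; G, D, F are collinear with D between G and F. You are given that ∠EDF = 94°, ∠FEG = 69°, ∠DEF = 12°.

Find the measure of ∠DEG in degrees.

1. ∠DFE = 74°  [△EDF]
2. ∠EDG = 86°  [linear pair at D on GF]
3. ∠EFG = 74°  [D on ray FG]
4. ∠EGF = 37°  [△EGF]
5. ∠DGE = 37°  [D on ray GF]
6. ∠DEG = 57°  [△EGD]

∠DEG = 57°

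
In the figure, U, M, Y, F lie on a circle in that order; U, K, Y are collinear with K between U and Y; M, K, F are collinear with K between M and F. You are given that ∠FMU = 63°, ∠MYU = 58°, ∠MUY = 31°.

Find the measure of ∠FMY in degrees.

∠FMY = 28°

1. ∠MKU = 86°  [△UKM]
2. ∠MKY = 94°  [linear pair at K on UY]
3. ∠FMY = 28°  [△MKY]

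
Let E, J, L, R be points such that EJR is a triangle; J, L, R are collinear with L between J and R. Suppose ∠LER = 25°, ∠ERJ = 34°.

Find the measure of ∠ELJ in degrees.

∠ELJ = 59°

1. ∠ERL = 34°  [L on ray RJ]
2. ∠ELR = 121°  [△ELR]
3. ∠ELJ = 59°  [linear pair at L on JR]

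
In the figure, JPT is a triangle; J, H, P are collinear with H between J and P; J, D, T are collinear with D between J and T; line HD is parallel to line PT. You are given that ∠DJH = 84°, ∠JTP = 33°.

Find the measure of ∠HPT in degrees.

1. ∠PJT = 84°  [H on JP, D on JT]
2. ∠JPT = 63°  [△JPT]
3. ∠HPT = 63°  [H on ray PJ]

∠HPT = 63°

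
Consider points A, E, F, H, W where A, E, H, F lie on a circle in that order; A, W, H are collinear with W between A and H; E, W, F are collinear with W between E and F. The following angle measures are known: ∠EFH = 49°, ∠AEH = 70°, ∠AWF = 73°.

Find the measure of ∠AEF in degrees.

1. ∠EAH = 49°  [same arc EH]
2. ∠EWH = 73°  [vertical angles at W]
3. ∠AWE = 107°  [linear pair at W on AH]
4. ∠AEF = 24°  [△AWE]

∠AEF = 24°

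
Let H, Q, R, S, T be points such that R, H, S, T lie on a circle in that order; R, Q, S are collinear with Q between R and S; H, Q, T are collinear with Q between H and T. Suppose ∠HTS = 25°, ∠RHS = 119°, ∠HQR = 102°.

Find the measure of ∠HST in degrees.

∠HST = 89°

1. ∠HRS = 25°  [same arc HS]
2. ∠HSR = 36°  [△RHS]
3. ∠HQS = 78°  [linear pair at Q on RS]
4. ∠SHT = 66°  [△HQS]
5. ∠HST = 89°  [△HST]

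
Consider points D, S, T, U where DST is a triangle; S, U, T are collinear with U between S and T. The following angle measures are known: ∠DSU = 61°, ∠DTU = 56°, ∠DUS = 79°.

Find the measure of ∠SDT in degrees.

1. ∠DST = 61°  [U on ray ST]
2. ∠DTS = 56°  [U on ray TS]
3. ∠SDT = 63°  [△DST]

∠SDT = 63°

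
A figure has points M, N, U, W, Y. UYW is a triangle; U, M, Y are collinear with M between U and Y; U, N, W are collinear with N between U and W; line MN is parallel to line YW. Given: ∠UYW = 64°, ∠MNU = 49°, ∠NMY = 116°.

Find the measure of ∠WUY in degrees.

1. ∠NMU = 64°  [MN∥YW, corresponding at M]
2. ∠MUN = 67°  [△UMN]
3. ∠WUY = 67°  [M on UY, N on UW]

∠WUY = 67°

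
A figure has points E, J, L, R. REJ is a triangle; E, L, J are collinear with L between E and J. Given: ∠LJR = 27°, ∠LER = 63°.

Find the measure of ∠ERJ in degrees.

1. ∠EJR = 27°  [L on ray JE]
2. ∠JER = 63°  [L on ray EJ]
3. ∠ERJ = 90°  [△REJ]

∠ERJ = 90°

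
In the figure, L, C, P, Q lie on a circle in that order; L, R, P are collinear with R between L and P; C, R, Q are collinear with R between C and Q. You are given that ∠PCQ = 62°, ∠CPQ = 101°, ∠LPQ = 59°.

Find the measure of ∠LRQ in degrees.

1. ∠CQP = 17°  [△CPQ]
2. ∠PRQ = 104°  [△PRQ]
3. ∠LRQ = 76°  [linear pair at R on LP]

∠LRQ = 76°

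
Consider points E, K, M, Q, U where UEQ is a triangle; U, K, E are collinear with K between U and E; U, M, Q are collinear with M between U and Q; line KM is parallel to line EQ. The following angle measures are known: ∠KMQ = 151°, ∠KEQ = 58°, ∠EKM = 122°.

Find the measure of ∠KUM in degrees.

∠KUM = 93°

1. ∠KMU = 29°  [linear pair at M on UQ]
2. ∠MKU = 58°  [linear pair at K on UE]
3. ∠KUM = 93°  [△UKM]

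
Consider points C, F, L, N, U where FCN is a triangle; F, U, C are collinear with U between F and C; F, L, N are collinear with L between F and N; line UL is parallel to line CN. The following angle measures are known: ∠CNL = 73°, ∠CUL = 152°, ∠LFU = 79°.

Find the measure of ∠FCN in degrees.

∠FCN = 28°

1. ∠CNF = 73°  [L on ray NF]
2. ∠CFN = 79°  [U on FC, L on FN]
3. ∠FCN = 28°  [△FCN]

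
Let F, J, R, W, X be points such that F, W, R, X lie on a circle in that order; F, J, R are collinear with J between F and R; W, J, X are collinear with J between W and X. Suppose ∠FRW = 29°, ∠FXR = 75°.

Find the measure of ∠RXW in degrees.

∠RXW = 46°

1. ∠FWR = 105°  [cyclic FWRX, opposite ∠W+∠X]
2. ∠RFW = 46°  [△FWR]
3. ∠RXW = 46°  [same arc WR]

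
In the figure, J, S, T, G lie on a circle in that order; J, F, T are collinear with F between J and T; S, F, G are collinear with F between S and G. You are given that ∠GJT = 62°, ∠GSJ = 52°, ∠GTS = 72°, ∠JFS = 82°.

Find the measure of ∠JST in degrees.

∠JST = 114°

1. ∠GST = 62°  [same arc TG]
2. ∠SJT = 46°  [△JFS]
3. ∠SFT = 98°  [linear pair at F on JT]
4. ∠JTS = 20°  [△SFT]
5. ∠JST = 114°  [△JST]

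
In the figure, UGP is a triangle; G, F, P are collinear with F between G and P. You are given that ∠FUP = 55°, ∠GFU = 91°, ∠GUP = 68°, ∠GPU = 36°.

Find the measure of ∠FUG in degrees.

1. ∠PGU = 76°  [△UGP]
2. ∠FGU = 76°  [F on ray GP]
3. ∠FUG = 13°  [△UGF]

∠FUG = 13°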